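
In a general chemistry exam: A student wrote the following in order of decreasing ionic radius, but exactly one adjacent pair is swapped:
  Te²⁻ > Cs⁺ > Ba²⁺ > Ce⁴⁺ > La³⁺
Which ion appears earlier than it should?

Check each adjacent pair. Ce⁴⁺ and La³⁺ are reversed: Ce⁴⁺ and La³⁺ share 54 electrons; the higher nuclear charge on Ce (Z=58) contracts it more, so Ce⁴⁺ < La³⁺. No other neighbouring pair contradicts the periodic trends, so Ce⁴⁺ is the ion listed too early.

Ce⁴⁺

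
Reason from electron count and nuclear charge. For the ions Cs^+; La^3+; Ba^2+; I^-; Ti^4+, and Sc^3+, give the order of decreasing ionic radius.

Ti^4+: 18 e⁻, Z=22, Sc^3+: 18 e⁻, Z=21, La^3+: 54 e⁻, Z=57, Ba^2+: 54 e⁻, Z=56, Cs^+: 54 e⁻, Z=55, I^-: 54 e⁻, Z=53. Ti^4+ < Sc^3+ (isoelectronic, higher Z=22 is smaller); Sc^3+ < La^3+ (same group, period 4 vs 6); La^3+ < Ba^2+ (isoelectronic, higher Z=57 is smaller); Ba^2+ < Cs^+ (isoelectronic, higher Z=56 is smaller); Cs^+ < I^- (isoelectronic, higher Z=55 is smaller).

I^- > Cs^+ > Ba^2+ > La^3+ > Sc^3+ > Ti^4+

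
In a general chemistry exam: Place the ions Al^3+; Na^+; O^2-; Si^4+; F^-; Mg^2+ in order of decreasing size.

These species are isoelectronic with 10 electrons. The only difference is the number of protons: Si^4+ (Z=14), Al^3+ (Z=13), Mg^2+ (Z=12), Na^+ (Z=11), F^- (Z=9), O^2- (Z=8). The strongest nuclear pull (Si^4+) gives the smallest ion.

O^2- > F^- > Na^+ > Mg^2+ > Al^3+ > Si^4+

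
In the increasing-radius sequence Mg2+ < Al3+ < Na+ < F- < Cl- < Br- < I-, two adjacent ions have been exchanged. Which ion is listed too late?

Al3+

The pair Mg2+, Al3+ is the wrong way round — Al3+ and Mg2+ share 10 electrons; the higher nuclear charge on Al (Z=13) contracts it more, so Al3+ < Mg2+. All other adjacent pairs agree with periodic trends, so Al3+ is the misplaced ion.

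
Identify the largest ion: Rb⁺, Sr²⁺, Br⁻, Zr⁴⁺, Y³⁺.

Br⁻

Each ion has 36 electrons. The ranking follows nuclear charge in reverse — greater Z gives a smaller radius. Zr⁴⁺ (Z=40), Y³⁺ (Z=39), Sr²⁺ (Z=38), Rb⁺ (Z=37), Br⁻ (Z=35).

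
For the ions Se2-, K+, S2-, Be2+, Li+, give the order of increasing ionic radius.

Tabulating Z and e⁻: Be2+: 2 e⁻, Z=4, Li+: 2 e⁻, Z=3, K+: 18 e⁻, Z=19, S2-: 18 e⁻, Z=16, Se2-: 36 e⁻, Z=34. Be2+ < Li+ (isoelectronic, higher Z=4 is smaller); Li+ < K+ (same group, 2 shells fewer); K+ < S2- (isoelectronic, higher Z=19 is smaller); S2- < Se2- (same group, 1 shell fewer).

Be2+ < Li+ < K+ < S2- < Se2-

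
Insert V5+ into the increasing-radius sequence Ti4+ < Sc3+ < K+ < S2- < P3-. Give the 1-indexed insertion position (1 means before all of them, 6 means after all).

Isoelectronic series (18 e⁻ each). Size is set by nuclear charge: more protons means a smaller ion. V5+ (Z=23), Ti4+ (Z=22), Sc3+ (Z=21), K+ (Z=19), S2- (Z=16), P3- (Z=15).
The complete sequence is V5+ < Ti4+ < Sc3+ < K+ < S2- < P3-. V5+ sits at position 1.

1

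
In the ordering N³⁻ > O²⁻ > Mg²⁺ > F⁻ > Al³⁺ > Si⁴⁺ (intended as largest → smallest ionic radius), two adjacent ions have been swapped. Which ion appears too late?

F⁻

Check each adjacent pair. Mg²⁺ and F⁻ are reversed: Mg²⁺ and F⁻ share 10 electrons; the higher nuclear charge on Mg (Z=12) contracts it more, so Mg²⁺ < F⁻. No other neighbouring pair contradicts the periodic trends, so F⁻ is the ion listed too late.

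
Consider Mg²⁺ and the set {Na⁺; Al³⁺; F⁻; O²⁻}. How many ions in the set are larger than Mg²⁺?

3

All of these have 10 electrons (isoelectronic). With the same electron cloud, the ion with the most protons pulls it in tightest. Nuclear charges: Al³⁺ (Z=13), Mg²⁺ (Z=12), Na⁺ (Z=11), F⁻ (Z=9), O²⁻ (Z=8). Highest Z is smallest.
Placing each against Mg²⁺: smaller — Al³⁺; larger — Na⁺, F⁻, O²⁻. Count: 3.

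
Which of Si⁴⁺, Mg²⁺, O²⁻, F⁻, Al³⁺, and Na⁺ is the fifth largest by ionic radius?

These species are isoelectronic with 10 electrons. The only difference is the number of protons: Si⁴⁺ (Z=14), Al³⁺ (Z=13), Mg²⁺ (Z=12), Na⁺ (Z=11), F⁻ (Z=9), O²⁻ (Z=8). The strongest nuclear pull (Si⁴⁺) gives the smallest ion.
Full ascending order: Si⁴⁺ < Al³⁺ < Mg²⁺ < Na⁺ < F⁻ < O²⁻. Counting from the largest, position 5 is Al³⁺.

Al³⁺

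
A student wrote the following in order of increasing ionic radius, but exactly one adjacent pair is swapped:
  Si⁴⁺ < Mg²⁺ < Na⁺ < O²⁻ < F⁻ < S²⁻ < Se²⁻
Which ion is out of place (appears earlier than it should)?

O²⁻

Check each adjacent pair. O²⁻ and F⁻ are reversed: both have 10 electrons but Z(F)=9 > Z(O)=8, so F⁻ should be the smaller of the two. No other neighbouring pair contradicts the periodic trends, so O²⁻ is the ion listed too early.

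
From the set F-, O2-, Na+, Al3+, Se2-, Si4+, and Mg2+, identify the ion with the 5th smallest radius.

F-

Tabulating Z and e⁻: Si4+ has 10 e⁻ (Z=14), Al3+ has 10 e⁻ (Z=13), Mg2+ has 10 e⁻ (Z=12), Na+ has 10 e⁻ (Z=11), F- has 10 e⁻ (Z=9), O2- has 10 e⁻ (Z=8), Se2- has 36 e⁻ (Z=34). Si4+ < Al3+ (both 10 e⁻, Z=14>13); Al3+ < Mg2+ (both 10 e⁻, Z=13>12); Mg2+ < Na+ (isoelectronic, higher Z=12 is smaller); Na+ < F- (both 10 e⁻, Z=11>9); F- < O2- (both 10 e⁻, Z=9>8); O2- < Se2- (same group, period 2 vs 4).
That gives Si4+ < Al3+ < Mg2+ < Na+ < F- < O2- < Se2-. From the smallest end, number 5 is F-.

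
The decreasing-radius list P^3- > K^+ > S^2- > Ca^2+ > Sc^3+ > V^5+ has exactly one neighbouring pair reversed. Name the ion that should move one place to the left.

Scanning neighbour by neighbour, only K^+/S^2- violates a trend: K^+ and S^2- share 18 electrons; the higher nuclear charge on K (Z=19) contracts it more, so K^+ < S^2-. That makes S^2- the one sitting a position late relative to where it belongs.

S^2-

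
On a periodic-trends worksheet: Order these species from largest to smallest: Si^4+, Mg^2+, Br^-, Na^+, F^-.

Tabulating Z and e⁻: Si^4+ (Z=14, 10 e⁻), Mg^2+ (Z=12, 10 e⁻), Na^+ (Z=11, 10 e⁻), F^- (Z=9, 10 e⁻), Br^- (Z=35, 36 e⁻). Si^4+ < Mg^2+ (isoelectronic, higher Z=14 is smaller); Mg^2+ < Na^+ (isoelectronic, higher Z=12 is smaller); Na^+ < F^- (both 10 e⁻, Z=11>9); F^- < Br^- (same group, 2 shells fewer).

Br^- > F^- > Na^+ > Mg^2+ > Si^4+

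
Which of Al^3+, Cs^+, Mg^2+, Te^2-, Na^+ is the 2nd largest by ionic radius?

Cs^+

Electron counts and nuclear charges: Al^3+: 10 e⁻, Z=13, Mg^2+: 10 e⁻, Z=12, Na^+: 10 e⁻, Z=11, Cs^+: 54 e⁻, Z=55, Te^2-: 54 e⁻, Z=52. Al^3+ < Mg^2+ (isoelectronic, higher Z=13 is smaller); Mg^2+ < Na^+ (both 10 e⁻, Z=12>11); Na^+ < Cs^+ (same group, period 3 vs 6); Cs^+ < Te^2- (isoelectronic, higher Z=55 is smaller).
So the order is Al^3+ < Mg^2+ < Na^+ < Cs^+ < Te^2-; the 2nd-largest ion is Cs^+.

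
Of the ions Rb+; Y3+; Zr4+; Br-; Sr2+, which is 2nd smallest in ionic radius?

Y3+

All of these have 36 electrons (isoelectronic). With the same electron cloud, the ion with the most protons pulls it in tightest. Nuclear charges: Zr4+ (Z=40), Y3+ (Z=39), Sr2+ (Z=38), Rb+ (Z=37), Br- (Z=35). Highest Z is smallest.
Ordering: Zr4+ < Y3+ < Sr2+ < Rb+ < Br-. The 2nd smallest is Y3+.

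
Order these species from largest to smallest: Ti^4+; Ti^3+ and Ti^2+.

For a single element, ionic radius drops as positive charge rises — Ti^4+ < Ti^2+.

Ti^2+ > Ti^3+ > Ti^4+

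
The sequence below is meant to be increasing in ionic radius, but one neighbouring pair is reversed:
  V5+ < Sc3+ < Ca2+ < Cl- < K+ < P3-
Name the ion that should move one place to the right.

Cl-

The pair Cl-, K+ is the wrong way round — K+ and Cl- share 18 electrons; the higher nuclear charge on K (Z=19) contracts it more, so K+ < Cl-. All other adjacent pairs agree with periodic trends, so Cl- is the misplaced ion.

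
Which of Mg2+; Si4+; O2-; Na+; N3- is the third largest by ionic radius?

Na+

These species are isoelectronic with 10 electrons. The only difference is the number of protons: Si4+ (Z=14), Mg2+ (Z=12), Na+ (Z=11), O2- (Z=8), N3- (Z=7). The strongest nuclear pull (Si4+) gives the smallest ion.
Full ascending order: Si4+ < Mg2+ < Na+ < O2- < N3-. Counting from the largest, position 3 is Na+.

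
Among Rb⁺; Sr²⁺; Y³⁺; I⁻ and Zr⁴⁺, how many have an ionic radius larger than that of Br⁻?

Zr⁴⁺: 36 e⁻, Z=40, Y³⁺: 36 e⁻, Z=39, Sr²⁺: 36 e⁻, Z=38, Rb⁺: 36 e⁻, Z=37, Br⁻: 36 e⁻, Z=35, I⁻: 54 e⁻, Z=53. Zr⁴⁺ < Y³⁺ (isoelectronic, higher Z=40 is smaller); Y³⁺ < Sr²⁺ (isoelectronic, higher Z=39 is smaller); Sr²⁺ < Rb⁺ (isoelectronic, higher Z=38 is smaller); Rb⁺ < Br⁻ (both 36 e⁻, Z=37>35); Br⁻ < I⁻ (same group, period 4 vs 5).
Relative to Br⁻, the ions that are larger are I⁻. Count: 1.

1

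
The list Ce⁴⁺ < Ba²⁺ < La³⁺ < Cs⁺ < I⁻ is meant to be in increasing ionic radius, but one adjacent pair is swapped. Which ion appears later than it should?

La³⁺

Check each adjacent pair. Ba²⁺ and La³⁺ are reversed: they are isoelectronic (54 e⁻) and La has more protons than Ba (57 vs 56), making La³⁺ smaller. No other neighbouring pair contradicts the periodic trends, so La³⁺ is the ion listed too late.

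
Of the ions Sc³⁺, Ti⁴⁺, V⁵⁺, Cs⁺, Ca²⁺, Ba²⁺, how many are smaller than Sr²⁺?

Electron counts and nuclear charges: V⁵⁺ has 18 e⁻ (Z=23), Ti⁴⁺ has 18 e⁻ (Z=22), Sc³⁺ has 18 e⁻ (Z=21), Ca²⁺ has 18 e⁻ (Z=20), Sr²⁺ has 36 e⁻ (Z=38), Ba²⁺ has 54 e⁻ (Z=56), Cs⁺ has 54 e⁻ (Z=55). V⁵⁺ < Ti⁴⁺ (isoelectronic, higher Z=23 is smaller); Ti⁴⁺ < Sc³⁺ (both 18 e⁻, Z=22>21); Sc³⁺ < Ca²⁺ (isoelectronic, higher Z=21 is smaller); Ca²⁺ < Sr²⁺ (same group, 1 shell fewer); Sr²⁺ < Ba²⁺ (same group, period 5 vs 6); Ba²⁺ < Cs⁺ (both 54 e⁻, Z=56>55).
Ordering all of them (including Sr²⁺) by radius gives V⁵⁺ < Ti⁴⁺ < Sc³⁺ < Ca²⁺ < Sr²⁺ < Ba²⁺ < Cs⁺. Count: 4.

4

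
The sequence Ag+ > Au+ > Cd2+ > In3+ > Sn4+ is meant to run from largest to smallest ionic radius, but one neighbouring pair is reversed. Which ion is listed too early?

Ag+

Scanning neighbour by neighbour, only Ag+/Au+ violates a trend: both in group 11 with the same charge; Ag+ (period 5) has the smaller radius. That makes Ag+ the one sitting a position early relative to where it belongs.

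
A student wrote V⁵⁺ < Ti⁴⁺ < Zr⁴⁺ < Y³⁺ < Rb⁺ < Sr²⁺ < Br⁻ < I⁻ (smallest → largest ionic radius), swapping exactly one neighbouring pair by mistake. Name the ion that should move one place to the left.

Scanning neighbour by neighbour, only Rb⁺/Sr²⁺ violates a trend: they are isoelectronic (36 e⁻) and Sr has more protons than Rb (38 vs 37), making Sr²⁺ smaller. That makes Sr²⁺ the one sitting a position late relative to where it belongs.

Sr²⁺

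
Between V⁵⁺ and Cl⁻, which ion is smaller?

V⁵⁺

Isoelectronic series (18 e⁻ each). Size is set by nuclear charge: more protons means a smaller ion. V⁵⁺ (Z=23), Cl⁻ (Z=17).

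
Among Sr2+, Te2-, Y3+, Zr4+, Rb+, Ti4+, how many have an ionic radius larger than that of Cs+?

Work out protons and electrons: Ti4+: 18 e⁻, Z=22, Zr4+: 36 e⁻, Z=40, Y3+: 36 e⁻, Z=39, Sr2+: 36 e⁻, Z=38, Rb+: 36 e⁻, Z=37, Cs+: 54 e⁻, Z=55, Te2-: 54 e⁻, Z=52. Ti4+ < Zr4+ (same group, 1 shell fewer); Zr4+ < Y3+ (both 36 e⁻, Z=40>39); Y3+ < Sr2+ (both 36 e⁻, Z=39>38); Sr2+ < Rb+ (isoelectronic, higher Z=38 is smaller); Rb+ < Cs+ (same group, period 5 vs 6); Cs+ < Te2- (both 54 e⁻, Z=55>52).
Placing each against Cs+: smaller — Ti4+, Zr4+, Y3+, Sr2+, Rb+; larger — Te2-. That's 1.

1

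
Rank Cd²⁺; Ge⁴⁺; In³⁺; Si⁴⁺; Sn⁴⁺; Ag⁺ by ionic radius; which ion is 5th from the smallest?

Electron counts and nuclear charges: Si⁴⁺: 10 e⁻, Z=14, Ge⁴⁺: 28 e⁻, Z=32, Sn⁴⁺: 46 e⁻, Z=50, In³⁺: 46 e⁻, Z=49, Cd²⁺: 46 e⁻, Z=48, Ag⁺: 46 e⁻, Z=47. Si⁴⁺ < Ge⁴⁺ (same group, 1 shell fewer); Ge⁴⁺ < Sn⁴⁺ (same group, period 4 vs 5); Sn⁴⁺ < In³⁺ (both 46 e⁻, Z=50>49); In³⁺ < Cd²⁺ (isoelectronic, higher Z=49 is smaller); Cd²⁺ < Ag⁺ (isoelectronic, higher Z=48 is smaller).
Full ascending order: Si⁴⁺ < Ge⁴⁺ < Sn⁴⁺ < In³⁺ < Cd²⁺ < Ag⁺. Counting from the smallest, position 5 is Cd²⁺.

Cd²⁺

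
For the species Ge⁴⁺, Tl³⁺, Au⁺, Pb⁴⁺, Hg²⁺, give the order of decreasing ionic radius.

Au⁺ > Hg²⁺ > Tl³⁺ > Pb⁴⁺ > Ge⁴⁺

First list Z and electron count for each: Ge⁴⁺: 28 e⁻, Z=32, Pb⁴⁺: 78 e⁻, Z=82, Tl³⁺: 78 e⁻, Z=81, Hg²⁺: 78 e⁻, Z=80, Au⁺: 78 e⁻, Z=79. Ge⁴⁺ < Pb⁴⁺ (same group, period 4 vs 6); Pb⁴⁺ < Tl³⁺ (isoelectronic, higher Z=82 is smaller); Tl³⁺ < Hg²⁺ (isoelectronic, higher Z=81 is smaller); Hg²⁺ < Au⁺ (isoelectronic, higher Z=80 is smaller).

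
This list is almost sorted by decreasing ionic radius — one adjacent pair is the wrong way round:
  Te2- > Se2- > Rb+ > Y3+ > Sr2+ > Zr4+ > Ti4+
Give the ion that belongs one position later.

Y3+

Compare adjacent ions: both have 36 electrons but Z(Y)=39 > Z(Sr)=38, so Y3+ should be the smaller of the two — yet in this decreasing list Y3+ sits before Sr2+. Nothing else is reversed, so Y3+ should move one place to the right.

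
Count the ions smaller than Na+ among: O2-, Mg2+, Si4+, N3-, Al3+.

Each ion has 10 electrons. The ranking follows nuclear charge in reverse — greater Z gives a smaller radius. Si4+ (Z=14), Al3+ (Z=13), Mg2+ (Z=12), Na+ (Z=11), O2- (Z=8), N3- (Z=7).
Ordering all of them (including Na+) by radius gives Si4+ < Al3+ < Mg2+ < Na+ < O2- < N3-. So 3 are smaller.

3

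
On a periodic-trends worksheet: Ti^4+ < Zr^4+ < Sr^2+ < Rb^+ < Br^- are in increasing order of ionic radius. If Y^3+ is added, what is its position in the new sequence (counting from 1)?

Electron counts and nuclear charges: Ti^4+: 18 e⁻, Z=22, Zr^4+: 36 e⁻, Z=40, Y^3+: 36 e⁻, Z=39, Sr^2+: 36 e⁻, Z=38, Rb^+: 36 e⁻, Z=37, Br^-: 36 e⁻, Z=35. Ti^4+ < Zr^4+ (same group, period 4 vs 5); Zr^4+ < Y^3+ (both 36 e⁻, Z=40>39); Y^3+ < Sr^2+ (isoelectronic, higher Z=39 is smaller); Sr^2+ < Rb^+ (isoelectronic, higher Z=38 is smaller); Rb^+ < Br^- (both 36 e⁻, Z=37>35).
Merged order: Ti^4+ < Zr^4+ < Y^3+ < Sr^2+ < Rb^+ < Br^- — Y^3+ is number 3.

3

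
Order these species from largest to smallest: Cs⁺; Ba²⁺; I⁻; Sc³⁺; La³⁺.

First list Z and electron count for each: Sc³⁺ (Z=21, 18 e⁻), La³⁺ (Z=57, 54 e⁻), Ba²⁺ (Z=56, 54 e⁻), Cs⁺ (Z=55, 54 e⁻), I⁻ (Z=53, 54 e⁻). Sc³⁺ < La³⁺ (same group, 2 shells fewer); La³⁺ < Ba²⁺ (both 54 e⁻, Z=57>56); Ba²⁺ < Cs⁺ (isoelectronic, higher Z=56 is smaller); Cs⁺ < I⁻ (both 54 e⁻, Z=55>53).

I⁻ > Cs⁺ > Ba²⁺ > La³⁺ > Sc³⁺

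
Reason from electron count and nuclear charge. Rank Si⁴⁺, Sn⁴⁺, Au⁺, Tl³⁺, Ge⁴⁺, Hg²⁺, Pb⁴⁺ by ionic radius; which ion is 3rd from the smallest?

Sn⁴⁺

First list Z and electron count for each: Si⁴⁺ has 10 e⁻ (Z=14), Ge⁴⁺ has 28 e⁻ (Z=32), Sn⁴⁺ has 46 e⁻ (Z=50), Pb⁴⁺ has 78 e⁻ (Z=82), Tl³⁺ has 78 e⁻ (Z=81), Hg²⁺ has 78 e⁻ (Z=80), Au⁺ has 78 e⁻ (Z=79). Si⁴⁺ < Ge⁴⁺ (same group, 1 shell fewer); Ge⁴⁺ < Sn⁴⁺ (same group, period 4 vs 5); Sn⁴⁺ < Pb⁴⁺ (same group, period 5 vs 6); Pb⁴⁺ < Tl³⁺ (isoelectronic, higher Z=82 is smaller); Tl³⁺ < Hg²⁺ (both 78 e⁻, Z=81>80); Hg²⁺ < Au⁺ (both 78 e⁻, Z=80>79).
So the order is Si⁴⁺ < Ge⁴⁺ < Sn⁴⁺ < Pb⁴⁺ < Tl³⁺ < Hg²⁺ < Au⁺; the 3rd-smallest ion is Sn⁴⁺.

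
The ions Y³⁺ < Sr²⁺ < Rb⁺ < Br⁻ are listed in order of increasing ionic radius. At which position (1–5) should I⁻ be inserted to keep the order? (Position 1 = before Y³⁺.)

5

Electron counts and nuclear charges: Y³⁺ (Z=39, 36 e⁻), Sr²⁺ (Z=38, 36 e⁻), Rb⁺ (Z=37, 36 e⁻), Br⁻ (Z=35, 36 e⁻), I⁻ (Z=53, 54 e⁻). Y³⁺ < Sr²⁺ (isoelectronic, higher Z=39 is smaller); Sr²⁺ < Rb⁺ (isoelectronic, higher Z=38 is smaller); Rb⁺ < Br⁻ (isoelectronic, higher Z=37 is smaller); Br⁻ < I⁻ (same group, 1 shell fewer).
The complete sequence is Y³⁺ < Sr²⁺ < Rb⁺ < Br⁻ < I⁻. I⁻ sits at position 5.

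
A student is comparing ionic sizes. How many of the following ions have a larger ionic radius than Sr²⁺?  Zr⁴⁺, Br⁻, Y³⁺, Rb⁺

2

Isoelectronic series (36 e⁻ each). Size is set by nuclear charge: more protons means a smaller ion. Zr⁴⁺ (Z=40), Y³⁺ (Z=39), Sr²⁺ (Z=38), Rb⁺ (Z=37), Br⁻ (Z=35).
Ordering all of them (including Sr²⁺) by radius gives Zr⁴⁺ < Y³⁺ < Sr²⁺ < Rb⁺ < Br⁻. Count: 2.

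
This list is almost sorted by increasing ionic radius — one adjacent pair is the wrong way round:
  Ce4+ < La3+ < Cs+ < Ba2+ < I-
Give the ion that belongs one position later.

Compare adjacent ions: they are isoelectronic (54 e⁻) and Ba has more protons than Cs (56 vs 55), making Ba2+ smaller — yet in this increasing list Cs+ sits before Ba2+. Nothing else is reversed, so Cs+ should move one place to the right.

Cs+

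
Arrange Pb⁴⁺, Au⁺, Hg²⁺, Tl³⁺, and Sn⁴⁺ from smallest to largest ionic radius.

Tabulating Z and e⁻: Sn⁴⁺: 46 e⁻, Z=50, Pb⁴⁺: 78 e⁻, Z=82, Tl³⁺: 78 e⁻, Z=81, Hg²⁺: 78 e⁻, Z=80, Au⁺: 78 e⁻, Z=79. Sn⁴⁺ < Pb⁴⁺ (same group, period 5 vs 6); Pb⁴⁺ < Tl³⁺ (both 78 e⁻, Z=82>81); Tl³⁺ < Hg²⁺ (isoelectronic, higher Z=81 is smaller); Hg²⁺ < Au⁺ (both 78 e⁻, Z=80>79).

Sn⁴⁺ < Pb⁴⁺ < Tl³⁺ < Hg²⁺ < Au⁺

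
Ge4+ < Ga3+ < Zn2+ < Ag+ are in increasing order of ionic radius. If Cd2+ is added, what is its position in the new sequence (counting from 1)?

4

Electron counts and nuclear charges: Ge4+: 28 e⁻, Z=32, Ga3+: 28 e⁻, Z=31, Zn2+: 28 e⁻, Z=30, Cd2+: 46 e⁻, Z=48, Ag+: 46 e⁻, Z=47. Ge4+ < Ga3+ (both 28 e⁻, Z=32>31); Ga3+ < Zn2+ (isoelectronic, higher Z=31 is smaller); Zn2+ < Cd2+ (same group, 1 shell fewer); Cd2+ < Ag+ (isoelectronic, higher Z=48 is smaller).
The complete sequence is Ge4+ < Ga3+ < Zn2+ < Cd2+ < Ag+. Cd2+ sits at position 4.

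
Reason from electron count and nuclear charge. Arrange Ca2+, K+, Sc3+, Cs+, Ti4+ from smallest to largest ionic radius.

First list Z and electron count for each: Ti4+ has 18 e⁻ (Z=22), Sc3+ has 18 e⁻ (Z=21), Ca2+ has 18 e⁻ (Z=20), K+ has 18 e⁻ (Z=19), Cs+ has 54 e⁻ (Z=55). Ti4+ < Sc3+ (isoelectronic, higher Z=22 is smaller); Sc3+ < Ca2+ (both 18 e⁻, Z=21>20); Ca2+ < K+ (isoelectronic, higher Z=20 is smaller); K+ < Cs+ (same group, 2 shells fewer).

Ti4+ < Sc3+ < Ca2+ < K+ < Cs+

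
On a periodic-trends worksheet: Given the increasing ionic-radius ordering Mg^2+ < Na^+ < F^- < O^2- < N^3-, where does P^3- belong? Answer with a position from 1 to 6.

6

Tabulating Z and e⁻: Mg^2+ has 10 e⁻ (Z=12), Na^+ has 10 e⁻ (Z=11), F^- has 10 e⁻ (Z=9), O^2- has 10 e⁻ (Z=8), N^3- has 10 e⁻ (Z=7), P^3- has 18 e⁻ (Z=15). Mg^2+ < Na^+ (both 10 e⁻, Z=12>11); Na^+ < F^- (isoelectronic, higher Z=11 is smaller); F^- < O^2- (isoelectronic, higher Z=9 is smaller); O^2- < N^3- (isoelectronic, higher Z=8 is smaller); N^3- < P^3- (same group, 1 shell fewer).
Merged order: Mg^2+ < Na^+ < F^- < O^2- < N^3- < P^3- — P^3- is number 6.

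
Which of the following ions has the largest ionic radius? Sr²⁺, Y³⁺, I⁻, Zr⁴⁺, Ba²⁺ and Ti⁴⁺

Tabulating Z and e⁻: Ti⁴⁺ has 18 e⁻ (Z=22), Zr⁴⁺ has 36 e⁻ (Z=40), Y³⁺ has 36 e⁻ (Z=39), Sr²⁺ has 36 e⁻ (Z=38), Ba²⁺ has 54 e⁻ (Z=56), I⁻ has 54 e⁻ (Z=53). Ti⁴⁺ < Zr⁴⁺ (same group, period 4 vs 5); Zr⁴⁺ < Y³⁺ (isoelectronic, higher Z=40 is smaller); Y³⁺ < Sr²⁺ (both 36 e⁻, Z=39>38); Sr²⁺ < Ba²⁺ (same group, period 5 vs 6); Ba²⁺ < I⁻ (both 54 e⁻, Z=56>53).

I⁻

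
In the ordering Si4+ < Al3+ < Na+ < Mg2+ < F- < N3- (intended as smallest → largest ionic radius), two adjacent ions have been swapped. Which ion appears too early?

The pair Na+, Mg2+ is the wrong way round — both have 10 electrons but Z(Mg)=12 > Z(Na)=11, so Mg2+ should be the smaller of the two. All other adjacent pairs agree with periodic trends, so Na+ is the misplaced ion.

Na+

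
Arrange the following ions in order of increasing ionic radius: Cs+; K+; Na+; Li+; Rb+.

Same group, same charge. Going down the group adds an extra shell of electrons, so the ion gets larger: Li+ is highest in the group and smallest.

Li+ < Na+ < K+ < Rb+ < Cs+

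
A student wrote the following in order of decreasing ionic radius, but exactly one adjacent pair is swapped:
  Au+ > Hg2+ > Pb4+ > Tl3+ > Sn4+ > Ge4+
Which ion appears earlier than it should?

The pair Pb4+, Tl3+ is the wrong way round — both have 78 electrons but Z(Pb)=82 > Z(Tl)=81, so Pb4+ should be the smaller of the two. All other adjacent pairs agree with periodic trends, so Pb4+ is the misplaced ion.

Pb4+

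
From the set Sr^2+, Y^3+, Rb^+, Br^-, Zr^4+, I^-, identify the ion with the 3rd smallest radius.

Sr^2+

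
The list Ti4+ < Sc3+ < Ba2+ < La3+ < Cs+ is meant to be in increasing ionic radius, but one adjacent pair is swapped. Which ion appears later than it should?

La3+

Check each adjacent pair. Ba2+ and La3+ are reversed: both have 54 electrons but Z(La)=57 > Z(Ba)=56, so La3+ should be the smaller of the two. No other neighbouring pair contradicts the periodic trends, so La3+ is the ion listed too late.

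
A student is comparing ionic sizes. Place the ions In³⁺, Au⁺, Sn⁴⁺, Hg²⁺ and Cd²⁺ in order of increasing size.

Tabulating Z and e⁻: Sn⁴⁺ has 46 e⁻ (Z=50), In³⁺ has 46 e⁻ (Z=49), Cd²⁺ has 46 e⁻ (Z=48), Hg²⁺ has 78 e⁻ (Z=80), Au⁺ has 78 e⁻ (Z=79). Sn⁴⁺ < In³⁺ (isoelectronic, higher Z=50 is smaller); In³⁺ < Cd²⁺ (both 46 e⁻, Z=49>48); Cd²⁺ < Hg²⁺ (same group, 1 shell fewer); Hg²⁺ < Au⁺ (isoelectronic, higher Z=80 is smaller).

Sn⁴⁺ < In³⁺ < Cd²⁺ < Hg²⁺ < Au⁺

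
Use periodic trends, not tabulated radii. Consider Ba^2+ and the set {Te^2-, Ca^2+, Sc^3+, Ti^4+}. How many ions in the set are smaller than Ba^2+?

3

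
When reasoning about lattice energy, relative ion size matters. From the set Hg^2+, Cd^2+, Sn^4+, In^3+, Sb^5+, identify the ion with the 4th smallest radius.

Work out protons and electrons: Sb^5+ (Z=51, 46 e⁻), Sn^4+ (Z=50, 46 e⁻), In^3+ (Z=49, 46 e⁻), Cd^2+ (Z=48, 46 e⁻), Hg^2+ (Z=80, 78 e⁻). Sb^5+ < Sn^4+ (isoelectronic, higher Z=51 is smaller); Sn^4+ < In^3+ (both 46 e⁻, Z=50>49); In^3+ < Cd^2+ (both 46 e⁻, Z=49>48); Cd^2+ < Hg^2+ (same group, 1 shell fewer).
Full ascending order: Sb^5+ < Sn^4+ < In^3+ < Cd^2+ < Hg^2+. Counting from the smallest, position 4 is Cd^2+.

Cd^2+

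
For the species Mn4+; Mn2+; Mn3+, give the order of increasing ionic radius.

Mn4+ < Mn3+ < Mn2+

Same element, different charge: the more highly charged cation has fewer electrons and a greater effective nuclear charge per electron, making Mn4+ the smallest.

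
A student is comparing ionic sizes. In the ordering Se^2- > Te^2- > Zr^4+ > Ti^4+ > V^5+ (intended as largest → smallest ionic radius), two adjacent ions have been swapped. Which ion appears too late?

Te^2-

Scanning neighbour by neighbour, only Se^2-/Te^2- violates a trend: Se^2- and Te^2- are in one column with the same charge; the lighter period-4 ion has one fewer shell and is smaller. That makes Te^2- the one sitting a position late relative to where it belongs.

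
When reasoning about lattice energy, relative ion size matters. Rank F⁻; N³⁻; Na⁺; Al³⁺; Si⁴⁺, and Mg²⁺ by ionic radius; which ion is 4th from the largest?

Mg²⁺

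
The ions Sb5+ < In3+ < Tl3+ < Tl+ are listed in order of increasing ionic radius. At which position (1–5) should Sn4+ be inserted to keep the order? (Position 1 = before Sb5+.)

2

Tabulating Z and e⁻: Sb5+ (Z=51, 46 e⁻), Sn4+ (Z=50, 46 e⁻), In3+ (Z=49, 46 e⁻), Tl3+ (Z=81, 78 e⁻), Tl+ (Z=81, 80 e⁻). Sb5+ < Sn4+ (isoelectronic, higher Z=51 is smaller); Sn4+ < In3+ (both 46 e⁻, Z=50>49); In3+ < Tl3+ (same group, 1 shell fewer); Tl3+ < Tl+ (higher charge on the same element).
Putting Sn4+ in gives Sb5+ < Sn4+ < In3+ < Tl3+ < Tl+; it lands at slot 2.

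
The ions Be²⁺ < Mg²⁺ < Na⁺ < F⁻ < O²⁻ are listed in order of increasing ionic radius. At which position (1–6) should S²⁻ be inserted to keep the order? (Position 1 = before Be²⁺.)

First list Z and electron count for each: Be²⁺ has 2 e⁻ (Z=4), Mg²⁺ has 10 e⁻ (Z=12), Na⁺ has 10 e⁻ (Z=11), F⁻ has 10 e⁻ (Z=9), O²⁻ has 10 e⁻ (Z=8), S²⁻ has 18 e⁻ (Z=16). Be²⁺ < Mg²⁺ (same group, period 2 vs 3); Mg²⁺ < Na⁺ (both 10 e⁻, Z=12>11); Na⁺ < F⁻ (both 10 e⁻, Z=11>9); F⁻ < O²⁻ (both 10 e⁻, Z=9>8); O²⁻ < S²⁻ (same group, period 2 vs 3).
With S²⁻ included the full order is Be²⁺ < Mg²⁺ < Na⁺ < F⁻ < O²⁻ < S²⁻, so it takes position 6.

6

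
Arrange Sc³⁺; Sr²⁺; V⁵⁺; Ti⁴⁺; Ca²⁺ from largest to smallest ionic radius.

Work out protons and electrons: V⁵⁺: 18 e⁻, Z=23, Ti⁴⁺: 18 e⁻, Z=22, Sc³⁺: 18 e⁻, Z=21, Ca²⁺: 18 e⁻, Z=20, Sr²⁺: 36 e⁻, Z=38. V⁵⁺ < Ti⁴⁺ (isoelectronic, higher Z=23 is smaller); Ti⁴⁺ < Sc³⁺ (both 18 e⁻, Z=22>21); Sc³⁺ < Ca²⁺ (isoelectronic, higher Z=21 is smaller); Ca²⁺ < Sr²⁺ (same group, 1 shell fewer).

Sr²⁺ > Ca²⁺ > Sc³⁺ > Ti⁴⁺ > V⁵⁺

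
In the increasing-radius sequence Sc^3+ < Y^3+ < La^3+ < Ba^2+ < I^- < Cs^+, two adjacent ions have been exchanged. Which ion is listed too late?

Compare adjacent ions: both have 54 electrons but Z(Cs)=55 > Z(I)=53, so Cs^+ should be the smaller of the two — yet in this increasing list I^- sits before Cs^+. Nothing else is reversed, so Cs^+ should move one place to the left.

Cs^+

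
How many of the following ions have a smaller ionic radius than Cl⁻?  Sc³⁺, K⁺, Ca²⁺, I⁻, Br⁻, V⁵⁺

4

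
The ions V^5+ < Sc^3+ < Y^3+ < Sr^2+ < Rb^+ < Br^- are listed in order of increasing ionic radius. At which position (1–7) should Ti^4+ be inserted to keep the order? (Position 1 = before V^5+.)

2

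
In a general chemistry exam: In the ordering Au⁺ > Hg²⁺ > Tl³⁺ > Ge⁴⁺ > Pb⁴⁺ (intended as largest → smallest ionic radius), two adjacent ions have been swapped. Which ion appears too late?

Pb⁴⁺

Check each adjacent pair. Ge⁴⁺ and Pb⁴⁺ are reversed: both in group 14 with the same charge; Ge⁴⁺ (period 4) has the smaller radius. No other neighbouring pair contradicts the periodic trends, so Pb⁴⁺ is the ion listed too late.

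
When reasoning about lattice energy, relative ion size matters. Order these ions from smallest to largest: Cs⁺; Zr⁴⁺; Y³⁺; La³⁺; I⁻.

Zr⁴⁺ < Y³⁺ < La³⁺ < Cs⁺ < I⁻

Zr⁴⁺: 36 e⁻, Z=40, Y³⁺: 36 e⁻, Z=39, La³⁺: 54 e⁻, Z=57, Cs⁺: 54 e⁻, Z=55, I⁻: 54 e⁻, Z=53. Zr⁴⁺ < Y³⁺ (both 36 e⁻, Z=40>39); Y³⁺ < La³⁺ (same group, 1 shell fewer); La³⁺ < Cs⁺ (isoelectronic, higher Z=57 is smaller); Cs⁺ < I⁻ (isoelectronic, higher Z=55 is smaller).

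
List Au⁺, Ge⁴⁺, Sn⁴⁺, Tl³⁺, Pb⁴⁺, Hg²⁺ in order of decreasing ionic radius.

Ge⁴⁺: 28 e⁻, Z=32, Sn⁴⁺: 46 e⁻, Z=50, Pb⁴⁺: 78 e⁻, Z=82, Tl³⁺: 78 e⁻, Z=81, Hg²⁺: 78 e⁻, Z=80, Au⁺: 78 e⁻, Z=79. Ge⁴⁺ < Sn⁴⁺ (same group, period 4 vs 5); Sn⁴⁺ < Pb⁴⁺ (same group, period 5 vs 6); Pb⁴⁺ < Tl³⁺ (isoelectronic, higher Z=82 is smaller); Tl³⁺ < Hg²⁺ (both 78 e⁻, Z=81>80); Hg²⁺ < Au⁺ (isoelectronic, higher Z=80 is smaller).

Au⁺ > Hg²⁺ > Tl³⁺ > Pb⁴⁺ > Sn⁴⁺ > Ge⁴⁺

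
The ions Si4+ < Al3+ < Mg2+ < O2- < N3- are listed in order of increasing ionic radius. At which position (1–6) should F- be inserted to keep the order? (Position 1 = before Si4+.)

All of these have 10 electrons (isoelectronic). With the same electron cloud, the ion with the most protons pulls it in tightest. Nuclear charges: Si4+ (Z=14), Al3+ (Z=13), Mg2+ (Z=12), F- (Z=9), O2- (Z=8), N3- (Z=7). Highest Z is smallest.
The complete sequence is Si4+ < Al3+ < Mg2+ < F- < O2- < N3-. F- sits at position 4.

4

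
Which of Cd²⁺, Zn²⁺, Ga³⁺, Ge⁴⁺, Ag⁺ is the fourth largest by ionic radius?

Ga³⁺

Electron counts and nuclear charges: Ge⁴⁺ (Z=32, 28 e⁻), Ga³⁺ (Z=31, 28 e⁻), Zn²⁺ (Z=30, 28 e⁻), Cd²⁺ (Z=48, 46 e⁻), Ag⁺ (Z=47, 46 e⁻). Ge⁴⁺ < Ga³⁺ (isoelectronic, higher Z=32 is smaller); Ga³⁺ < Zn²⁺ (both 28 e⁻, Z=31>30); Zn²⁺ < Cd²⁺ (same group, period 4 vs 5); Cd²⁺ < Ag⁺ (both 46 e⁻, Z=48>47).
Ordering: Ge⁴⁺ < Ga³⁺ < Zn²⁺ < Cd²⁺ < Ag⁺. The fourth largest is Ga³⁺.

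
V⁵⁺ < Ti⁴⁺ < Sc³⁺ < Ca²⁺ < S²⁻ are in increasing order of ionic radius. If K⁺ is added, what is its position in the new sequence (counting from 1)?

5

All of these have 18 electrons (isoelectronic). With the same electron cloud, the ion with the most protons pulls it in tightest. Nuclear charges: V⁵⁺ (Z=23), Ti⁴⁺ (Z=22), Sc³⁺ (Z=21), Ca²⁺ (Z=20), K⁺ (Z=19), S²⁻ (Z=16). Highest Z is smallest.
The complete sequence is V⁵⁺ < Ti⁴⁺ < Sc³⁺ < Ca²⁺ < K⁺ < S²⁻. K⁺ sits at position 5.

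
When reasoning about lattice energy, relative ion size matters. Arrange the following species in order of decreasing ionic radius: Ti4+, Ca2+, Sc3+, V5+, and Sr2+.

Electron counts and nuclear charges: V5+: 18 e⁻, Z=23, Ti4+: 18 e⁻, Z=22, Sc3+: 18 e⁻, Z=21, Ca2+: 18 e⁻, Z=20, Sr2+: 36 e⁻, Z=38. V5+ < Ti4+ (isoelectronic, higher Z=23 is smaller); Ti4+ < Sc3+ (both 18 e⁻, Z=22>21); Sc3+ < Ca2+ (both 18 e⁻, Z=21>20); Ca2+ < Sr2+ (same group, period 4 vs 5).

Sr2+ > Ca2+ > Sc3+ > Ti4+ > V5+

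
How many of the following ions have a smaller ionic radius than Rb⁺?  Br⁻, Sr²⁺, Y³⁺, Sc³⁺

Tabulating Z and e⁻: Sc³⁺: 18 e⁻, Z=21, Y³⁺: 36 e⁻, Z=39, Sr²⁺: 36 e⁻, Z=38, Rb⁺: 36 e⁻, Z=37, Br⁻: 36 e⁻, Z=35. Sc³⁺ < Y³⁺ (same group, 1 shell fewer); Y³⁺ < Sr²⁺ (both 36 e⁻, Z=39>38); Sr²⁺ < Rb⁺ (both 36 e⁻, Z=38>37); Rb⁺ < Br⁻ (both 36 e⁻, Z=37>35).
Placing each against Rb⁺: smaller — Sc³⁺, Y³⁺, Sr²⁺; larger — Br⁻. Count: 3.

3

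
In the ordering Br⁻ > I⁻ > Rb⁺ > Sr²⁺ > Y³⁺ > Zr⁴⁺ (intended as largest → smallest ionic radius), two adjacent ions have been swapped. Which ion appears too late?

I⁻

Scanning neighbour by neighbour, only Br⁻/I⁻ violates a trend: Br⁻ and I⁻ are in one column with the same charge; the lighter period-4 ion has one fewer shell and is smaller. That makes I⁻ the one sitting a position late relative to where it belongs.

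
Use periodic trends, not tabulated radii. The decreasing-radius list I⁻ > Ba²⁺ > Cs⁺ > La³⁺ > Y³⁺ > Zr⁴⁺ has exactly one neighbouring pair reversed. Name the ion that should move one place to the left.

Cs⁺

Scanning neighbour by neighbour, only Ba²⁺/Cs⁺ violates a trend: both have 54 electrons but Z(Ba)=56 > Z(Cs)=55, so Ba²⁺ should be the smaller of the two. That makes Cs⁺ the one sitting a position late relative to where it belongs.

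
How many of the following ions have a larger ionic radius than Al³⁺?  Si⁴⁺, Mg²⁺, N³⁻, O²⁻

Each ion has 10 electrons. The ranking follows nuclear charge in reverse — greater Z gives a smaller radius. Si⁴⁺ (Z=14), Al³⁺ (Z=13), Mg²⁺ (Z=12), O²⁻ (Z=8), N³⁻ (Z=7).
Ordering all of them (including Al³⁺) by radius gives Si⁴⁺ < Al³⁺ < Mg²⁺ < O²⁻ < N³⁻. Count: 3.

3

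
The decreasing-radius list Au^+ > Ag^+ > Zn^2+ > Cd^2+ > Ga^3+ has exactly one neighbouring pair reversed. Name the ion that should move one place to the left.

Check each adjacent pair. Zn^2+ and Cd^2+ are reversed: both in group 12 with the same charge; Zn^2+ (period 4) has the smaller radius. No other neighbouring pair contradicts the periodic trends, so Cd^2+ is the ion listed too late.

Cd^2+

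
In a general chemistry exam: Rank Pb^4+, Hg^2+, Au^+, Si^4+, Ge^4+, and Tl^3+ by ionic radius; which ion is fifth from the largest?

Tabulating Z and e⁻: Si^4+ has 10 e⁻ (Z=14), Ge^4+ has 28 e⁻ (Z=32), Pb^4+ has 78 e⁻ (Z=82), Tl^3+ has 78 e⁻ (Z=81), Hg^2+ has 78 e⁻ (Z=80), Au^+ has 78 e⁻ (Z=79). Si^4+ < Ge^4+ (same group, 1 shell fewer); Ge^4+ < Pb^4+ (same group, period 4 vs 6); Pb^4+ < Tl^3+ (both 78 e⁻, Z=82>81); Tl^3+ < Hg^2+ (both 78 e⁻, Z=81>80); Hg^2+ < Au^+ (isoelectronic, higher Z=80 is smaller).
Full ascending order: Si^4+ < Ge^4+ < Pb^4+ < Tl^3+ < Hg^2+ < Au^+. Counting from the largest, position 5 is Ge^4+.

Ge^4+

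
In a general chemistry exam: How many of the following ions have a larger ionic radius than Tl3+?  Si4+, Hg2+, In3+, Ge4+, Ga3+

1

Si4+ (Z=14, 10 e⁻), Ge4+ (Z=32, 28 e⁻), Ga3+ (Z=31, 28 e⁻), In3+ (Z=49, 46 e⁻), Tl3+ (Z=81, 78 e⁻), Hg2+ (Z=80, 78 e⁻). Si4+ < Ge4+ (same group, 1 shell fewer); Ge4+ < Ga3+ (isoelectronic, higher Z=32 is smaller); Ga3+ < In3+ (same group, 1 shell fewer); In3+ < Tl3+ (same group, period 5 vs 6); Tl3+ < Hg2+ (both 78 e⁻, Z=81>80).
Placing each against Tl3+: smaller — Si4+, Ge4+, Ga3+, In3+; larger — Hg2+. So 1 is larger.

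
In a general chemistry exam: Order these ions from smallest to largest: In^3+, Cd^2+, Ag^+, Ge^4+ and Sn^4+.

Ge^4+ < Sn^4+ < In^3+ < Cd^2+ < Ag^+

First list Z and electron count for each: Ge^4+ has 28 e⁻ (Z=32), Sn^4+ has 46 e⁻ (Z=50), In^3+ has 46 e⁻ (Z=49), Cd^2+ has 46 e⁻ (Z=48), Ag^+ has 46 e⁻ (Z=47). Ge^4+ < Sn^4+ (same group, period 4 vs 5); Sn^4+ < In^3+ (isoelectronic, higher Z=50 is smaller); In^3+ < Cd^2+ (both 46 e⁻, Z=49>48); Cd^2+ < Ag^+ (isoelectronic, higher Z=48 is smaller).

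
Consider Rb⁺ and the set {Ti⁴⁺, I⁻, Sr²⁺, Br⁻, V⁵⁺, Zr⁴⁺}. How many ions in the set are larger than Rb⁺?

First list Z and electron count for each: V⁵⁺ has 18 e⁻ (Z=23), Ti⁴⁺ has 18 e⁻ (Z=22), Zr⁴⁺ has 36 e⁻ (Z=40), Sr²⁺ has 36 e⁻ (Z=38), Rb⁺ has 36 e⁻ (Z=37), Br⁻ has 36 e⁻ (Z=35), I⁻ has 54 e⁻ (Z=53). V⁵⁺ < Ti⁴⁺ (both 18 e⁻, Z=23>22); Ti⁴⁺ < Zr⁴⁺ (same group, 1 shell fewer); Zr⁴⁺ < Sr²⁺ (both 36 e⁻, Z=40>38); Sr²⁺ < Rb⁺ (isoelectronic, higher Z=38 is smaller); Rb⁺ < Br⁻ (both 36 e⁻, Z=37>35); Br⁻ < I⁻ (same group, 1 shell fewer).
Overall: V⁵⁺ < Ti⁴⁺ < Zr⁴⁺ < Sr²⁺ < Rb⁺ < Br⁻ < I⁻. Rb⁺ has 4 below it and 2 above. Count: 2.

2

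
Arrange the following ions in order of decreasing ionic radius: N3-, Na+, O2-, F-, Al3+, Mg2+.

All of these have 10 electrons (isoelectronic). With the same electron cloud, the ion with the most protons pulls it in tightest. Nuclear charges: Al3+ (Z=13), Mg2+ (Z=12), Na+ (Z=11), F- (Z=9), O2- (Z=8), N3- (Z=7). Highest Z is smallest.

N3- > O2- > F- > Na+ > Mg2+ > Al3+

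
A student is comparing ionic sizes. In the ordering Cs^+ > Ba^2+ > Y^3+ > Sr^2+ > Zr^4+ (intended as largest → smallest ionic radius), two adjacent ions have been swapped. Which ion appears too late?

Compare adjacent ions: both have 36 electrons but Z(Y)=39 > Z(Sr)=38, so Y^3+ should be the smaller of the two — yet in this decreasing list Y^3+ sits before Sr^2+. Nothing else is reversed, so Sr^2+ should move one place to the left.

Sr^2+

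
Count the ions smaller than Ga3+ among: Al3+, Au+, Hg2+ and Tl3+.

Al3+ (Z=13, 10 e⁻), Ga3+ (Z=31, 28 e⁻), Tl3+ (Z=81, 78 e⁻), Hg2+ (Z=80, 78 e⁻), Au+ (Z=79, 78 e⁻). Al3+ < Ga3+ (same group, 1 shell fewer); Ga3+ < Tl3+ (same group, 2 shells fewer); Tl3+ < Hg2+ (both 78 e⁻, Z=81>80); Hg2+ < Au+ (isoelectronic, higher Z=80 is smaller).
Ordering all of them (including Ga3+) by radius gives Al3+ < Ga3+ < Tl3+ < Hg2+ < Au+. So 1 is smaller.

1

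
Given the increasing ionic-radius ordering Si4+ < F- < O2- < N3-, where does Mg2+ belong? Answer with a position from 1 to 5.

These species are isoelectronic with 10 electrons. The only difference is the number of protons: Si4+ (Z=14), Mg2+ (Z=12), F- (Z=9), O2- (Z=8), N3- (Z=7). The strongest nuclear pull (Si4+) gives the smallest ion.
With Mg2+ included the full order is Si4+ < Mg2+ < F- < O2- < N3-, so it takes position 2.

2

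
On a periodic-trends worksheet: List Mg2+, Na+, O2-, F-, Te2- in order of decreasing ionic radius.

Te2- > O2- > F- > Na+ > Mg2+

First list Z and electron count for each: Mg2+ (Z=12, 10 e⁻), Na+ (Z=11, 10 e⁻), F- (Z=9, 10 e⁻), O2- (Z=8, 10 e⁻), Te2- (Z=52, 54 e⁻). Mg2+ < Na+ (both 10 e⁻, Z=12>11); Na+ < F- (isoelectronic, higher Z=11 is smaller); F- < O2- (both 10 e⁻, Z=9>8); O2- < Te2- (same group, period 2 vs 5).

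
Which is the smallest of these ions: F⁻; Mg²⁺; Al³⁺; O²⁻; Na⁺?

Each ion has 10 electrons. The ranking follows nuclear charge in reverse — greater Z gives a smaller radius. Al³⁺ (Z=13), Mg²⁺ (Z=12), Na⁺ (Z=11), F⁻ (Z=9), O²⁻ (Z=8).

Al³⁺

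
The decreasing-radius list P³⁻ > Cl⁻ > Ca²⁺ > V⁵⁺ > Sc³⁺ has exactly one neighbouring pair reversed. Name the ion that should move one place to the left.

Scanning neighbour by neighbour, only V⁵⁺/Sc³⁺ violates a trend: V⁵⁺ and Sc³⁺ share 18 electrons; the higher nuclear charge on V (Z=23) contracts it more, so V⁵⁺ < Sc³⁺. That makes Sc³⁺ the one sitting a position late relative to where it belongs.

Sc³⁺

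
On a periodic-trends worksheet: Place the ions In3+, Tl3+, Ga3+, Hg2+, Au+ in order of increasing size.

Ga3+ < In3+ < Tl3+ < Hg2+ < Au+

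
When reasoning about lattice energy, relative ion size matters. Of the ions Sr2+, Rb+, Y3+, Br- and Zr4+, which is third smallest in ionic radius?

These species are isoelectronic with 36 electrons. The only difference is the number of protons: Zr4+ (Z=40), Y3+ (Z=39), Sr2+ (Z=38), Rb+ (Z=37), Br- (Z=35). The strongest nuclear pull (Zr4+) gives the smallest ion.
That gives Zr4+ < Y3+ < Sr2+ < Rb+ < Br-. From the smallest end, number 3 is Sr2+.

Sr2+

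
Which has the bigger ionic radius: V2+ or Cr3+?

V2+

Each ion has 21 electrons. The ranking follows nuclear charge in reverse — greater Z gives a smaller radius. Cr3+ (Z=24), V2+ (Z=23).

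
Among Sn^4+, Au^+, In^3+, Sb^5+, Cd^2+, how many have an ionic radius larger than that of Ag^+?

1

Tabulating Z and e⁻: Sb^5+: 46 e⁻, Z=51, Sn^4+: 46 e⁻, Z=50, In^3+: 46 e⁻, Z=49, Cd^2+: 46 e⁻, Z=48, Ag^+: 46 e⁻, Z=47, Au^+: 78 e⁻, Z=79. Sb^5+ < Sn^4+ (both 46 e⁻, Z=51>50); Sn^4+ < In^3+ (isoelectronic, higher Z=50 is smaller); In^3+ < Cd^2+ (both 46 e⁻, Z=49>48); Cd^2+ < Ag^+ (isoelectronic, higher Z=48 is smaller); Ag^+ < Au^+ (same group, period 5 vs 6).
Relative to Ag^+, the ions that are larger are Au^+. So 1 is larger.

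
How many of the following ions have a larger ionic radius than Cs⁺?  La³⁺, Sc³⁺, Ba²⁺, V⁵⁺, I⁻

Work out protons and electrons: V⁵⁺: 18 e⁻, Z=23, Sc³⁺: 18 e⁻, Z=21, La³⁺: 54 e⁻, Z=57, Ba²⁺: 54 e⁻, Z=56, Cs⁺: 54 e⁻, Z=55, I⁻: 54 e⁻, Z=53. V⁵⁺ < Sc³⁺ (both 18 e⁻, Z=23>21); Sc³⁺ < La³⁺ (same group, 2 shells fewer); La³⁺ < Ba²⁺ (isoelectronic, higher Z=57 is smaller); Ba²⁺ < Cs⁺ (both 54 e⁻, Z=56>55); Cs⁺ < I⁻ (both 54 e⁻, Z=55>53).
Placing each against Cs⁺: smaller — V⁵⁺, Sc³⁺, La³⁺, Ba²⁺; larger — I⁻. Count: 1.

1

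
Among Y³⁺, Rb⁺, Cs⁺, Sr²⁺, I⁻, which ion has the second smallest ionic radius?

Sr²⁺

Electron counts and nuclear charges: Y³⁺ (Z=39, 36 e⁻), Sr²⁺ (Z=38, 36 e⁻), Rb⁺ (Z=37, 36 e⁻), Cs⁺ (Z=55, 54 e⁻), I⁻ (Z=53, 54 e⁻). Y³⁺ < Sr²⁺ (both 36 e⁻, Z=39>38); Sr²⁺ < Rb⁺ (both 36 e⁻, Z=38>37); Rb⁺ < Cs⁺ (same group, period 5 vs 6); Cs⁺ < I⁻ (isoelectronic, higher Z=55 is smaller).
So the order is Y³⁺ < Sr²⁺ < Rb⁺ < Cs⁺ < I⁻; the 2nd-smallest ion is Sr²⁺.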